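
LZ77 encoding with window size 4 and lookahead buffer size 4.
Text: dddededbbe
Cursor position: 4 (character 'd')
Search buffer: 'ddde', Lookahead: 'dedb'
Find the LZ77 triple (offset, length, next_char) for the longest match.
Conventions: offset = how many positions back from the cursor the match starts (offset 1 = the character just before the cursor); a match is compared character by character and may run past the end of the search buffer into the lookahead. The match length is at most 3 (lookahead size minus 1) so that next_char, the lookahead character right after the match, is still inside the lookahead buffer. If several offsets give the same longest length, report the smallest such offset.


Try each offset into the search buffer:
  offset=1 (pos 3, char 'e'): match length 0
  offset=2 (pos 2, char 'd'): match length 3
  offset=3 (pos 1, char 'd'): match length 1
  offset=4 (pos 0, char 'd'): match length 1
Longest match has length 3 at offset 2.
next_char = character at position 4 + 3 = 7 -> 'b'

Best match: offset=2, length=3 (matching 'ded' starting at position 2)
LZ77 triple: (2, 3, 'b')


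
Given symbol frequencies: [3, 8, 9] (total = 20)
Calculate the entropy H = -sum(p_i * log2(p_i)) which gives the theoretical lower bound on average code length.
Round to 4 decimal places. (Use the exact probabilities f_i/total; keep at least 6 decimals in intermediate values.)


Per-symbol terms -p_i * log2(p_i) with p_i = f_i/20:
  p = 3/20 = 0.150000: log2(p) = -2.736966, -p*log2(p) = 0.410545
  p = 8/20 = 0.400000: log2(p) = -1.321928, -p*log2(p) = 0.528771
  p = 9/20 = 0.450000: log2(p) = -1.152003, -p*log2(p) = 0.518401
H = 0.410545 + 0.528771 + 0.518401 = 1.457717

H = 1.4577 bits/symbol


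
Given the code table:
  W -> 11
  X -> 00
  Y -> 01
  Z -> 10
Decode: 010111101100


Decoding:
01 -> Y
01 -> Y
11 -> W
10 -> Z
11 -> W
00 -> X


Result: YYWZWX


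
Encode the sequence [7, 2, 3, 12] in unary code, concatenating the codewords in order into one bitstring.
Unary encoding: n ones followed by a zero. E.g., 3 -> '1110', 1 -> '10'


Encode each number as n ones followed by a terminating 0:
  7 -> 11111110 (8 bits)
  2 -> 110 (3 bits)
  3 -> 1110 (4 bits)
  12 -> 1111111111110 (13 bits)
Total length = 8 + 3 + 4 + 13 = 28 bits.

Unary([7, 2, 3, 12]) = 1111111011011101111111111110 (28 bits)


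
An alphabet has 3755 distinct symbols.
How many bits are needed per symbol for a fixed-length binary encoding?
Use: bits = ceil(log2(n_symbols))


log2(3755) = 11.8746
Bracket: 2^11 = 2048 < 3755 <= 2^12 = 4096
So ceil(log2(3755)) = 12

bits = ceil(log2(3755)) = ceil(11.8746) = 12 bits


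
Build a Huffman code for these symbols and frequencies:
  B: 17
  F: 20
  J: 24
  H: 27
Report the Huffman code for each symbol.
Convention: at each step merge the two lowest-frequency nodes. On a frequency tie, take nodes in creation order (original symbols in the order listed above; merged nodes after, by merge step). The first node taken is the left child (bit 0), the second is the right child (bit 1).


Huffman tree construction:
Step 1: Merge B(17) + F(20) = 37
Step 2: Merge J(24) + H(27) = 51
Step 3: Merge (B+F)(37) + (J+H)(51) = 88
Read each symbol's code off the tree from the root (left child = 0, right child = 1).

Codes:
  B: 00 (length 2)
  F: 01 (length 2)
  J: 10 (length 2)
  H: 11 (length 2)
Average code length: 176/88 = 2.0000 bits/symbol


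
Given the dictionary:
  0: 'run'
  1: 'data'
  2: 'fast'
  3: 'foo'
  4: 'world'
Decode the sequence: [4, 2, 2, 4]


Look up each index in the dictionary:
  4 -> 'world'
  2 -> 'fast'
  2 -> 'fast'
  4 -> 'world'

Decoded: "world fast fast world"


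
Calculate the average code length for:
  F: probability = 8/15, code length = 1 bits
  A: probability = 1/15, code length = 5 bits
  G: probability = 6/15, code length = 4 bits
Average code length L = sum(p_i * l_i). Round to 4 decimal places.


Weighted contributions p_i * l_i:
  F: (8/15) * 1 = 8/15
  A: (1/15) * 5 = 5/15
  G: (6/15) * 4 = 24/15
Sum = (8 + 5 + 24)/15 = 37/15

L = 37/15 = 2.4667 bits/symbol


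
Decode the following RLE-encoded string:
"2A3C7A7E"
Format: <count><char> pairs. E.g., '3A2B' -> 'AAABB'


Expanding each <count><char> pair:
  2A -> 'AA'
  3C -> 'CCC'
  7A -> 'AAAAAAA'
  7E -> 'EEEEEEE'

Decoded = AACCCAAAAAAAEEEEEEE


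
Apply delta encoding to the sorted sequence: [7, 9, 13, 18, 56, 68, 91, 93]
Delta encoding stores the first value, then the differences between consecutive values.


First value: 7
Deltas:
  9 - 7 = 2
  13 - 9 = 4
  18 - 13 = 5
  56 - 18 = 38
  68 - 56 = 12
  91 - 68 = 23
  93 - 91 = 2


Delta encoded: [7, 2, 4, 5, 38, 12, 23, 2]


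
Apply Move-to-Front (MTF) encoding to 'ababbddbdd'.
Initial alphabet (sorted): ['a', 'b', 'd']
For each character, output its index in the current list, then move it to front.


MTF encoding:
'a': index 0 in ['a', 'b', 'd'] -> ['a', 'b', 'd']
'b': index 1 in ['a', 'b', 'd'] -> ['b', 'a', 'd']
'a': index 1 in ['b', 'a', 'd'] -> ['a', 'b', 'd']
'b': index 1 in ['a', 'b', 'd'] -> ['b', 'a', 'd']
'b': index 0 in ['b', 'a', 'd'] -> ['b', 'a', 'd']
'd': index 2 in ['b', 'a', 'd'] -> ['d', 'b', 'a']
'd': index 0 in ['d', 'b', 'a'] -> ['d', 'b', 'a']
'b': index 1 in ['d', 'b', 'a'] -> ['b', 'd', 'a']
'd': index 1 in ['b', 'd', 'a'] -> ['d', 'b', 'a']
'd': index 0 in ['d', 'b', 'a'] -> ['d', 'b', 'a']


Output: [0, 1, 1, 1, 0, 2, 0, 1, 1, 0]


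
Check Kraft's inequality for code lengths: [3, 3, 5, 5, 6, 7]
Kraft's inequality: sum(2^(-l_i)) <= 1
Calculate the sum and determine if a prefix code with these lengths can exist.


Sum = 2^(-3) + 2^(-3) + 2^(-5) + 2^(-5) + 2^(-6) + 2^(-7)
    = 0.125 + 0.125 + 0.03125 + 0.03125 + 0.015625 + 0.0078125
    = 43/128 = 0.3359375
Since 0.3359375 <= 1, Kraft's inequality IS satisfied.
A prefix code with these lengths CAN exist.

Kraft sum = 0.3359375. Satisfied.


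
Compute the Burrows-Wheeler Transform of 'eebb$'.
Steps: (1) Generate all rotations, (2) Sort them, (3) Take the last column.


Rotations (sorted):
  0: $eebb -> last char: b
  1: b$eeb -> last char: b
  2: bb$ee -> last char: e
  3: ebb$e -> last char: e
  4: eebb$ -> last char: $


BWT = bbee$


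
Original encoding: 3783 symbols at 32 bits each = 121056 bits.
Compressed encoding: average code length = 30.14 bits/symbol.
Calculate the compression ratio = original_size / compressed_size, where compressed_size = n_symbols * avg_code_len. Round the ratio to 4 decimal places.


original_size = n_symbols * orig_bits = 3783 * 32 = 121056 bits
compressed_size = n_symbols * avg_code_len = 3783 * 30.14 = 114019.62 bits
ratio = original_size / compressed_size = 121056 / 114019.62 = 1.0617

Compression ratio = 1.0617


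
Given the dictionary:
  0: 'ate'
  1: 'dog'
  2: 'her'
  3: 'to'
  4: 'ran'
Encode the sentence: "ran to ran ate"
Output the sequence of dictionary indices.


Look up each word in the dictionary:
  'ran' -> 4
  'to' -> 3
  'ran' -> 4
  'ate' -> 0

Encoded: [4, 3, 4, 0]


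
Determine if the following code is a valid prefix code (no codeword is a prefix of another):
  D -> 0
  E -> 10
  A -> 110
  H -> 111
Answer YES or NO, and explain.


Checking each pair (does one codeword prefix another?):
  D='0' vs E='10': no prefix
  D='0' vs A='110': no prefix
  D='0' vs H='111': no prefix
  E='10' vs D='0': no prefix
  E='10' vs A='110': no prefix
  E='10' vs H='111': no prefix
  A='110' vs D='0': no prefix
  A='110' vs E='10': no prefix
  A='110' vs H='111': no prefix
  H='111' vs D='0': no prefix
  H='111' vs E='10': no prefix
  H='111' vs A='110': no prefix
No violation found over all pairs.

YES -- this is a valid prefix code. No codeword is a prefix of any other codeword.


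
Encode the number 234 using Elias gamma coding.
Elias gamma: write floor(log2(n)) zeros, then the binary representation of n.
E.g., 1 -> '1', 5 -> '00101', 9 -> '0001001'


num_bits = floor(log2(234)) + 1 = 8
leading_zeros = num_bits - 1 = 7
binary(234) = 11101010

Elias gamma(234) = '0000000' + '11101010' = 000000011101010 (15 bits)


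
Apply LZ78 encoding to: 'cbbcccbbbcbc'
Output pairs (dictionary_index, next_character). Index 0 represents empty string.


LZ78 encoding steps:
Dictionary: {0: ''}
Step 1: w='' (idx 0), next='c' -> output (0, 'c'), add 'c' as idx 1
Step 2: w='' (idx 0), next='b' -> output (0, 'b'), add 'b' as idx 2
Step 3: w='b' (idx 2), next='c' -> output (2, 'c'), add 'bc' as idx 3
Step 4: w='c' (idx 1), next='c' -> output (1, 'c'), add 'cc' as idx 4
Step 5: w='b' (idx 2), next='b' -> output (2, 'b'), add 'bb' as idx 5
Step 6: w='bc' (idx 3), next='b' -> output (3, 'b'), add 'bcb' as idx 6
Step 7: w='c' (idx 1), end of input -> output (1, '')


Encoded: [(0, 'c'), (0, 'b'), (2, 'c'), (1, 'c'), (2, 'b'), (3, 'b'), (1, '')]


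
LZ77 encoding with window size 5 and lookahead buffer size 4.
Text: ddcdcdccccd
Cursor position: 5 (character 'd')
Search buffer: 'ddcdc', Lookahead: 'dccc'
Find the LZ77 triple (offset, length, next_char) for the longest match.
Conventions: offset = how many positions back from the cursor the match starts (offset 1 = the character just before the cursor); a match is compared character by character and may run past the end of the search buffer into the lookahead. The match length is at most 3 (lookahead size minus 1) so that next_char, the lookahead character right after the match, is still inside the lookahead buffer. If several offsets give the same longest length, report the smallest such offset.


Try each offset into the search buffer:
  offset=1 (pos 4, char 'c'): match length 0
  offset=2 (pos 3, char 'd'): match length 2
  offset=3 (pos 2, char 'c'): match length 0
  offset=4 (pos 1, char 'd'): match length 2
  offset=5 (pos 0, char 'd'): match length 1
Longest match has length 2, found at offsets 2, 4; take the smallest, offset 2.
next_char = character at position 5 + 2 = 7 -> 'c'

Best match: offset=2, length=2 (matching 'dc' starting at position 3)
LZ77 triple: (2, 2, 'c')


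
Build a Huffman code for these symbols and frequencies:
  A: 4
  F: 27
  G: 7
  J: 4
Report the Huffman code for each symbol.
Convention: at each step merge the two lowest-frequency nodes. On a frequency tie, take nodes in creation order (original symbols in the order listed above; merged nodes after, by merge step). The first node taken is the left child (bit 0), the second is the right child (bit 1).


Huffman tree construction:
Step 1: Merge A(4) + J(4) = 8
Step 2: Merge G(7) + (A+J)(8) = 15
Step 3: Merge (G+(A+J))(15) + F(27) = 42
Read each symbol's code off the tree from the root (left child = 0, right child = 1).

Codes:
  A: 010 (length 3)
  F: 1 (length 1)
  G: 00 (length 2)
  J: 011 (length 3)
Average code length: 65/42 = 1.5476 bits/symbol


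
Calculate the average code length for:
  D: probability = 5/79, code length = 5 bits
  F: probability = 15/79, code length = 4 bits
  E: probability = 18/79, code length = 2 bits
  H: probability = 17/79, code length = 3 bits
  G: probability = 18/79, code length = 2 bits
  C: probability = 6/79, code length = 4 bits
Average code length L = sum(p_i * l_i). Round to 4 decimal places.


Weighted contributions p_i * l_i:
  D: (5/79) * 5 = 25/79
  F: (15/79) * 4 = 60/79
  E: (18/79) * 2 = 36/79
  H: (17/79) * 3 = 51/79
  G: (18/79) * 2 = 36/79
  C: (6/79) * 4 = 24/79
Sum = (25 + 60 + 36 + 51 + 36 + 24)/79 = 232/79

L = 232/79 = 2.9367 bits/symbol


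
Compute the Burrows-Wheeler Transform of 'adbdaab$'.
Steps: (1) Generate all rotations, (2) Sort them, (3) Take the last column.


Rotations (sorted):
  0: $adbdaab -> last char: b
  1: aab$adbd -> last char: d
  2: ab$adbda -> last char: a
  3: adbdaab$ -> last char: $
  4: b$adbdaa -> last char: a
  5: bdaab$ad -> last char: d
  6: daab$adb -> last char: b
  7: dbdaab$a -> last char: a


BWT = bda$adba


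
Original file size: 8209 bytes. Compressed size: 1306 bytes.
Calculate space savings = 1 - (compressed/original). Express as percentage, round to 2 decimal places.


ratio = compressed/original = 1306/8209 = 0.159094
savings = 1 - ratio = 1 - 0.159094 = 0.840906
as a percentage: 0.840906 * 100 = 84.09%

Space savings = 1 - 1306/8209 = 84.09%


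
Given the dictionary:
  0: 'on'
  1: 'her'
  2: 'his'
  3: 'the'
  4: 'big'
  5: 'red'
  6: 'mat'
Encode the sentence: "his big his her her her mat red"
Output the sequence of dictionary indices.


Look up each word in the dictionary:
  'his' -> 2
  'big' -> 4
  'his' -> 2
  'her' -> 1
  'her' -> 1
  'her' -> 1
  'mat' -> 6
  'red' -> 5

Encoded: [2, 4, 2, 1, 1, 1, 6, 5]


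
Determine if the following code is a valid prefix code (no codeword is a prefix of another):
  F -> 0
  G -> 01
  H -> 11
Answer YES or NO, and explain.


Checking each pair (does one codeword prefix another?):
  F='0' vs G='01': prefix -- VIOLATION

NO -- this is NOT a valid prefix code. F (0) is a prefix of G (01).


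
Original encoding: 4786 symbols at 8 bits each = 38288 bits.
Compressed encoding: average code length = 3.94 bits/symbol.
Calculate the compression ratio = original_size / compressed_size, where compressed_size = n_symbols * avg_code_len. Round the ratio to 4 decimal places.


original_size = n_symbols * orig_bits = 4786 * 8 = 38288 bits
compressed_size = n_symbols * avg_code_len = 4786 * 3.94 = 18856.84 bits
ratio = original_size / compressed_size = 38288 / 18856.84 = 2.0305

Compression ratio = 2.0305


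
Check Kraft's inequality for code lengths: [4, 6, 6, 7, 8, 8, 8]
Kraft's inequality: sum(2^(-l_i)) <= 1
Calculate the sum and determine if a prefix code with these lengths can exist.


Sum = 2^(-4) + 2^(-6) + 2^(-6) + 2^(-7) + 2^(-8) + 2^(-8) + 2^(-8)
    = 0.0625 + 0.015625 + 0.015625 + 0.0078125 + 0.00390625 + 0.00390625 + 0.00390625
    = 29/256 = 0.11328125
Since 0.11328125 <= 1, Kraft's inequality IS satisfied.
A prefix code with these lengths CAN exist.

Kraft sum = 0.11328125. Satisfied.


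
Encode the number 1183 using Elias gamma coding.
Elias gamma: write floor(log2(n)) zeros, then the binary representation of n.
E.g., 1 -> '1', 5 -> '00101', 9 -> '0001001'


num_bits = floor(log2(1183)) + 1 = 11
leading_zeros = num_bits - 1 = 10
binary(1183) = 10010011111

Elias gamma(1183) = '0000000000' + '10010011111' = 000000000010010011111 (21 bits)


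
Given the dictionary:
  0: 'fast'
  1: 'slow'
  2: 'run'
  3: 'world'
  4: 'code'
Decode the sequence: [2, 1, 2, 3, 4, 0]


Look up each index in the dictionary:
  2 -> 'run'
  1 -> 'slow'
  2 -> 'run'
  3 -> 'world'
  4 -> 'code'
  0 -> 'fast'

Decoded: "run slow run world code fast"


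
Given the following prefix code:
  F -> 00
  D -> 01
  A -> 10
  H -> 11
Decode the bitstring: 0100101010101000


Decoding step by step:
Bits 01 -> D
Bits 00 -> F
Bits 10 -> A
Bits 10 -> A
Bits 10 -> A
Bits 10 -> A
Bits 10 -> A
Bits 00 -> F


Decoded message: DFAAAAAF


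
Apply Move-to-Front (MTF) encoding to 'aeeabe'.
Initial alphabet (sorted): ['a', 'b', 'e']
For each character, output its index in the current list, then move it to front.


MTF encoding:
'a': index 0 in ['a', 'b', 'e'] -> ['a', 'b', 'e']
'e': index 2 in ['a', 'b', 'e'] -> ['e', 'a', 'b']
'e': index 0 in ['e', 'a', 'b'] -> ['e', 'a', 'b']
'a': index 1 in ['e', 'a', 'b'] -> ['a', 'e', 'b']
'b': index 2 in ['a', 'e', 'b'] -> ['b', 'a', 'e']
'e': index 2 in ['b', 'a', 'e'] -> ['e', 'b', 'a']


Output: [0, 2, 0, 1, 2, 2]


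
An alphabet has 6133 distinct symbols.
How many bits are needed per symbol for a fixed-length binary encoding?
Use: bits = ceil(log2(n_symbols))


log2(6133) = 12.5824
Bracket: 2^12 = 4096 < 6133 <= 2^13 = 8192
So ceil(log2(6133)) = 13

bits = ceil(log2(6133)) = ceil(12.5824) = 13 bits


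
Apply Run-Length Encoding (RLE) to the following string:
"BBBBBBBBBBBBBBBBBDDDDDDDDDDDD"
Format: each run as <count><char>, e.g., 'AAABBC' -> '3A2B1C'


Scanning runs left to right:
  i=0: run of 'B' x 17 -> '17B'
  i=17: run of 'D' x 12 -> '12D'

RLE = 17B12D


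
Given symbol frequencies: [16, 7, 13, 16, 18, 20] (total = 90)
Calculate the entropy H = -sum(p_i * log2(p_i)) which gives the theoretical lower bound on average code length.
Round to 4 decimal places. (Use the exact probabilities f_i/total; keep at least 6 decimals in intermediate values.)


Per-symbol terms -p_i * log2(p_i) with p_i = f_i/90:
  p = 16/90 = 0.177778: log2(p) = -2.491853, -p*log2(p) = 0.442996
  p = 7/90 = 0.077778: log2(p) = -3.684498, -p*log2(p) = 0.286572
  p = 13/90 = 0.144444: log2(p) = -2.791413, -p*log2(p) = 0.403204
  p = 16/90 = 0.177778: log2(p) = -2.491853, -p*log2(p) = 0.442996
  p = 18/90 = 0.200000: log2(p) = -2.321928, -p*log2(p) = 0.464386
  p = 20/90 = 0.222222: log2(p) = -2.169925, -p*log2(p) = 0.482206
H = 0.442996 + 0.286572 + 0.403204 + 0.442996 + 0.464386 + 0.482206 = 2.522360

H = 2.5224 bits/symbol


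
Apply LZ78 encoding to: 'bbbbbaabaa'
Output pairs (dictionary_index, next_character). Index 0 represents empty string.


LZ78 encoding steps:
Dictionary: {0: ''}
Step 1: w='' (idx 0), next='b' -> output (0, 'b'), add 'b' as idx 1
Step 2: w='b' (idx 1), next='b' -> output (1, 'b'), add 'bb' as idx 2
Step 3: w='bb' (idx 2), next='a' -> output (2, 'a'), add 'bba' as idx 3
Step 4: w='' (idx 0), next='a' -> output (0, 'a'), add 'a' as idx 4
Step 5: w='b' (idx 1), next='a' -> output (1, 'a'), add 'ba' as idx 5
Step 6: w='a' (idx 4), end of input -> output (4, '')


Encoded: [(0, 'b'), (1, 'b'), (2, 'a'), (0, 'a'), (1, 'a'), (4, '')]


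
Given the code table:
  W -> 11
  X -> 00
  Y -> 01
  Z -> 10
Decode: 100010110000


Decoding:
10 -> Z
00 -> X
10 -> Z
11 -> W
00 -> X
00 -> X


Result: ZXZWXX


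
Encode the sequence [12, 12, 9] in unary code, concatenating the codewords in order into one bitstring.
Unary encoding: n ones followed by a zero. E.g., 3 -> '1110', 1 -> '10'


Encode each number as n ones followed by a terminating 0:
  12 -> 1111111111110 (13 bits)
  12 -> 1111111111110 (13 bits)
  9 -> 1111111110 (10 bits)
Total length = 13 + 13 + 10 = 36 bits.

Unary([12, 12, 9]) = 111111111111011111111111101111111110 (36 bits)


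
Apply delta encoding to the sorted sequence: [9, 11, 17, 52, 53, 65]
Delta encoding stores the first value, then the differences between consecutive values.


First value: 9
Deltas:
  11 - 9 = 2
  17 - 11 = 6
  52 - 17 = 35
  53 - 52 = 1
  65 - 53 = 12


Delta encoded: [9, 2, 6, 35, 1, 12]


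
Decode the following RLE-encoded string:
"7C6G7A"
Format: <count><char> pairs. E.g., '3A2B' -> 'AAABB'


Expanding each <count><char> pair:
  7C -> 'CCCCCCC'
  6G -> 'GGGGGG'
  7A -> 'AAAAAAA'

Decoded = CCCCCCCGGGGGGAAAAAAA


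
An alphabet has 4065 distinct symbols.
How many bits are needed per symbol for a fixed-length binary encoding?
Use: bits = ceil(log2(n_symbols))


log2(4065) = 11.989
Bracket: 2^11 = 2048 < 4065 <= 2^12 = 4096
So ceil(log2(4065)) = 12

bits = ceil(log2(4065)) = ceil(11.989) = 12 bits


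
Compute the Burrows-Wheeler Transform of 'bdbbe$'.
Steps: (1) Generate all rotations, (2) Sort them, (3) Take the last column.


Rotations (sorted):
  0: $bdbbe -> last char: e
  1: bbe$bd -> last char: d
  2: bdbbe$ -> last char: $
  3: be$bdb -> last char: b
  4: dbbe$b -> last char: b
  5: e$bdbb -> last char: b


BWT = ed$bbb


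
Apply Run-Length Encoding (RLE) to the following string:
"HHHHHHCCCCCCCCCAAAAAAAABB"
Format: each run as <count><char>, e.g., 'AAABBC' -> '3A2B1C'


Scanning runs left to right:
  i=0: run of 'H' x 6 -> '6H'
  i=6: run of 'C' x 9 -> '9C'
  i=15: run of 'A' x 8 -> '8A'
  i=23: run of 'B' x 2 -> '2B'

RLE = 6H9C8A2B


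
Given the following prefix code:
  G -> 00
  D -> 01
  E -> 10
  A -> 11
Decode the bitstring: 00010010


Decoding step by step:
Bits 00 -> G
Bits 01 -> D
Bits 00 -> G
Bits 10 -> E


Decoded message: GDGE


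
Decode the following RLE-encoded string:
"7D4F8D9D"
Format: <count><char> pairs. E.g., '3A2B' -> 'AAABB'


Expanding each <count><char> pair:
  7D -> 'DDDDDDD'
  4F -> 'FFFF'
  8D -> 'DDDDDDDD'
  9D -> 'DDDDDDDDD'

Decoded = DDDDDDDFFFFDDDDDDDDDDDDDDDDD


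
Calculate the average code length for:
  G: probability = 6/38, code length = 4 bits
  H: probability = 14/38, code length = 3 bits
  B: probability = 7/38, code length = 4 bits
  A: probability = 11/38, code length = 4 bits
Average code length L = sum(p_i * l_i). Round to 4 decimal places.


Weighted contributions p_i * l_i:
  G: (6/38) * 4 = 24/38
  H: (14/38) * 3 = 42/38
  B: (7/38) * 4 = 28/38
  A: (11/38) * 4 = 44/38
Sum = (24 + 42 + 28 + 44)/38 = 138/38

L = 138/38 = 3.6316 bits/symbol


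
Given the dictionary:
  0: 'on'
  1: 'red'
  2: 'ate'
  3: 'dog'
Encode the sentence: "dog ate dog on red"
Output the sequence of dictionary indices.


Look up each word in the dictionary:
  'dog' -> 3
  'ate' -> 2
  'dog' -> 3
  'on' -> 0
  'red' -> 1

Encoded: [3, 2, 3, 0, 1]


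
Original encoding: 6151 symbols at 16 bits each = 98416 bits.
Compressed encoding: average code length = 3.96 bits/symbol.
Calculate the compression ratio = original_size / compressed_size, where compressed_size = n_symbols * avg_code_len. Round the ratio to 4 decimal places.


original_size = n_symbols * orig_bits = 6151 * 16 = 98416 bits
compressed_size = n_symbols * avg_code_len = 6151 * 3.96 = 24357.96 bits
ratio = original_size / compressed_size = 98416 / 24357.96 = 4.0404

Compression ratio = 4.0404


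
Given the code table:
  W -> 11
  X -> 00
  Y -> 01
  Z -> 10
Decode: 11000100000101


Decoding:
11 -> W
00 -> X
01 -> Y
00 -> X
00 -> X
01 -> Y
01 -> Y


Result: WXYXXYY


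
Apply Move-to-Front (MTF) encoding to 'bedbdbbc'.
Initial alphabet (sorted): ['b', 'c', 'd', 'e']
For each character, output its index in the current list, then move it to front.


MTF encoding:
'b': index 0 in ['b', 'c', 'd', 'e'] -> ['b', 'c', 'd', 'e']
'e': index 3 in ['b', 'c', 'd', 'e'] -> ['e', 'b', 'c', 'd']
'd': index 3 in ['e', 'b', 'c', 'd'] -> ['d', 'e', 'b', 'c']
'b': index 2 in ['d', 'e', 'b', 'c'] -> ['b', 'd', 'e', 'c']
'd': index 1 in ['b', 'd', 'e', 'c'] -> ['d', 'b', 'e', 'c']
'b': index 1 in ['d', 'b', 'e', 'c'] -> ['b', 'd', 'e', 'c']
'b': index 0 in ['b', 'd', 'e', 'c'] -> ['b', 'd', 'e', 'c']
'c': index 3 in ['b', 'd', 'e', 'c'] -> ['c', 'b', 'd', 'e']


Output: [0, 3, 3, 2, 1, 1, 0, 3]


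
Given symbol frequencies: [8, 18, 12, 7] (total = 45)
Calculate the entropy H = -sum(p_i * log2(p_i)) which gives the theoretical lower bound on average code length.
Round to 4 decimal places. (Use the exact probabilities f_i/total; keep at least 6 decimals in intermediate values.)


Per-symbol terms -p_i * log2(p_i) with p_i = f_i/45:
  p = 8/45 = 0.177778: log2(p) = -2.491853, -p*log2(p) = 0.442996
  p = 18/45 = 0.400000: log2(p) = -1.321928, -p*log2(p) = 0.528771
  p = 12/45 = 0.266667: log2(p) = -1.906891, -p*log2(p) = 0.508504
  p = 7/45 = 0.155556: log2(p) = -2.684498, -p*log2(p) = 0.417589
H = 0.442996 + 0.528771 + 0.508504 + 0.417589 = 1.897860

H = 1.8979 bits/symbol


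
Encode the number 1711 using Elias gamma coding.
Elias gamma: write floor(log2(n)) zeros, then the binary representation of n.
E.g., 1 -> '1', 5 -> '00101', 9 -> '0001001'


num_bits = floor(log2(1711)) + 1 = 11
leading_zeros = num_bits - 1 = 10
binary(1711) = 11010101111

Elias gamma(1711) = '0000000000' + '11010101111' = 000000000011010101111 (21 bits)


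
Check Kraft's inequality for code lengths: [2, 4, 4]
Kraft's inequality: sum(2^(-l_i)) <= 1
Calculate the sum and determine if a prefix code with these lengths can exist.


Sum = 2^(-2) + 2^(-4) + 2^(-4)
    = 0.25 + 0.0625 + 0.0625
    = 6/16 = 0.375
Since 0.375 <= 1, Kraft's inequality IS satisfied.
A prefix code with these lengths CAN exist.

Kraft sum = 0.375. Satisfied.


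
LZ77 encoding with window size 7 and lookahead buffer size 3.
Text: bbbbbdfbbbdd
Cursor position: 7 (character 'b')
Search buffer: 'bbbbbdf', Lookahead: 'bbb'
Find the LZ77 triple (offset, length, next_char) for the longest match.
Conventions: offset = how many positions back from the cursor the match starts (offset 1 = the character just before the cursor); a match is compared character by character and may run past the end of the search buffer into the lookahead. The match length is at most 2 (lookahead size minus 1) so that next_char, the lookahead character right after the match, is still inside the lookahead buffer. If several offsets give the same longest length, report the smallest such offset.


Try each offset into the search buffer:
  offset=1 (pos 6, char 'f'): match length 0
  offset=2 (pos 5, char 'd'): match length 0
  offset=3 (pos 4, char 'b'): match length 1
  offset=4 (pos 3, char 'b'): match length 2
  offset=5 (pos 2, char 'b'): match length 2
  offset=6 (pos 1, char 'b'): match length 2
  offset=7 (pos 0, char 'b'): match length 2
Longest match has length 2, found at offsets 4, 5, 6, 7; take the smallest, offset 4.
next_char = character at position 7 + 2 = 9 -> 'b'

Best match: offset=4, length=2 (matching 'bb' starting at position 3)
LZ77 triple: (4, 2, 'b')


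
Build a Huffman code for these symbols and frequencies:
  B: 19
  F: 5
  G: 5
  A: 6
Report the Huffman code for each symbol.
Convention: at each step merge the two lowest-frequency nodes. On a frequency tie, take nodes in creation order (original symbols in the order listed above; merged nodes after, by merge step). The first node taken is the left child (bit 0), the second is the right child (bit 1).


Huffman tree construction:
Step 1: Merge F(5) + G(5) = 10
Step 2: Merge A(6) + (F+G)(10) = 16
Step 3: Merge (A+(F+G))(16) + B(19) = 35
Read each symbol's code off the tree from the root (left child = 0, right child = 1).

Codes:
  B: 1 (length 1)
  F: 010 (length 3)
  G: 011 (length 3)
  A: 00 (length 2)
Average code length: 61/35 = 1.7429 bits/symbol


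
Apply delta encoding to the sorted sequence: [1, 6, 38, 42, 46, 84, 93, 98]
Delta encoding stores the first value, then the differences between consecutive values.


First value: 1
Deltas:
  6 - 1 = 5
  38 - 6 = 32
  42 - 38 = 4
  46 - 42 = 4
  84 - 46 = 38
  93 - 84 = 9
  98 - 93 = 5


Delta encoded: [1, 5, 32, 4, 4, 38, 9, 5]


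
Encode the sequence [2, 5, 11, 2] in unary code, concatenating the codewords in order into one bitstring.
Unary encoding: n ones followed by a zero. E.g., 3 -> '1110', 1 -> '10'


Encode each number as n ones followed by a terminating 0:
  2 -> 110 (3 bits)
  5 -> 111110 (6 bits)
  11 -> 111111111110 (12 bits)
  2 -> 110 (3 bits)
Total length = 3 + 6 + 12 + 3 = 24 bits.

Unary([2, 5, 11, 2]) = 110111110111111111110110 (24 bits)


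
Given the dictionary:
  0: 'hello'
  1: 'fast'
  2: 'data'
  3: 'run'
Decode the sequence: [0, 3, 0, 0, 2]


Look up each index in the dictionary:
  0 -> 'hello'
  3 -> 'run'
  0 -> 'hello'
  0 -> 'hello'
  2 -> 'data'

Decoded: "hello run hello hello data"


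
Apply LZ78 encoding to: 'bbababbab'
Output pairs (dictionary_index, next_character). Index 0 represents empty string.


LZ78 encoding steps:
Dictionary: {0: ''}
Step 1: w='' (idx 0), next='b' -> output (0, 'b'), add 'b' as idx 1
Step 2: w='b' (idx 1), next='a' -> output (1, 'a'), add 'ba' as idx 2
Step 3: w='ba' (idx 2), next='b' -> output (2, 'b'), add 'bab' as idx 3
Step 4: w='bab' (idx 3), end of input -> output (3, '')


Encoded: [(0, 'b'), (1, 'a'), (2, 'b'), (3, '')]


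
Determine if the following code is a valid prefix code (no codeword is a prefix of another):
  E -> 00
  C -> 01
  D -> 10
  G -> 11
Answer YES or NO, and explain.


Checking each pair (does one codeword prefix another?):
  E='00' vs C='01': no prefix
  E='00' vs D='10': no prefix
  E='00' vs G='11': no prefix
  C='01' vs E='00': no prefix
  C='01' vs D='10': no prefix
  C='01' vs G='11': no prefix
  D='10' vs E='00': no prefix
  D='10' vs C='01': no prefix
  D='10' vs G='11': no prefix
  G='11' vs E='00': no prefix
  G='11' vs C='01': no prefix
  G='11' vs D='10': no prefix
No violation found over all pairs.

YES -- this is a valid prefix code. No codeword is a prefix of any other codeword.


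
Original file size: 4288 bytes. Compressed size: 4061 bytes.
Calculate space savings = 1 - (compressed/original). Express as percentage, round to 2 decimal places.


ratio = compressed/original = 4061/4288 = 0.947062
savings = 1 - ratio = 1 - 0.947062 = 0.052938
as a percentage: 0.052938 * 100 = 5.29%

Space savings = 1 - 4061/4288 = 5.29%


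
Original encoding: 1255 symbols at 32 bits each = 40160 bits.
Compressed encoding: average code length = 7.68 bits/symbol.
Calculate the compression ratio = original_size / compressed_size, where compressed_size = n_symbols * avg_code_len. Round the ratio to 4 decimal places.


original_size = n_symbols * orig_bits = 1255 * 32 = 40160 bits
compressed_size = n_symbols * avg_code_len = 1255 * 7.68 = 9638.4 bits
ratio = original_size / compressed_size = 40160 / 9638.4 = 4.1667

Compression ratio = 4.1667


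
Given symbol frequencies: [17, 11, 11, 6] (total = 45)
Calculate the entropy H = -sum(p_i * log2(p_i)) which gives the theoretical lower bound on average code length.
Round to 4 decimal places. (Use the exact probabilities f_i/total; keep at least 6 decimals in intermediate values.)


Per-symbol terms -p_i * log2(p_i) with p_i = f_i/45:
  p = 17/45 = 0.377778: log2(p) = -1.404390, -p*log2(p) = 0.530547
  p = 11/45 = 0.244444: log2(p) = -2.032421, -p*log2(p) = 0.496814
  p = 11/45 = 0.244444: log2(p) = -2.032421, -p*log2(p) = 0.496814
  p = 6/45 = 0.133333: log2(p) = -2.906891, -p*log2(p) = 0.387585
H = 0.530547 + 0.496814 + 0.496814 + 0.387585 = 1.911760

H = 1.9118 bits/symbol


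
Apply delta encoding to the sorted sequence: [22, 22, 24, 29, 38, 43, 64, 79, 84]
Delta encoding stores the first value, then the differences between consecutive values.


First value: 22
Deltas:
  22 - 22 = 0
  24 - 22 = 2
  29 - 24 = 5
  38 - 29 = 9
  43 - 38 = 5
  64 - 43 = 21
  79 - 64 = 15
  84 - 79 = 5


Delta encoded: [22, 0, 2, 5, 9, 5, 21, 15, 5]


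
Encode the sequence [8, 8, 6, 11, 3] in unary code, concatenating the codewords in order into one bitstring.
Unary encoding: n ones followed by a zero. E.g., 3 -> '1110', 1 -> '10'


Encode each number as n ones followed by a terminating 0:
  8 -> 111111110 (9 bits)
  8 -> 111111110 (9 bits)
  6 -> 1111110 (7 bits)
  11 -> 111111111110 (12 bits)
  3 -> 1110 (4 bits)
Total length = 9 + 9 + 7 + 12 + 4 = 41 bits.

Unary([8, 8, 6, 11, 3]) = 11111111011111111011111101111111111101110 (41 bits)


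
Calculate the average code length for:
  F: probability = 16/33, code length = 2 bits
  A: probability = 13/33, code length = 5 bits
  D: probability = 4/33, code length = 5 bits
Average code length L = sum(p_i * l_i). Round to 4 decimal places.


Weighted contributions p_i * l_i:
  F: (16/33) * 2 = 32/33
  A: (13/33) * 5 = 65/33
  D: (4/33) * 5 = 20/33
Sum = (32 + 65 + 20)/33 = 117/33

L = 117/33 = 3.5455 bits/symbol


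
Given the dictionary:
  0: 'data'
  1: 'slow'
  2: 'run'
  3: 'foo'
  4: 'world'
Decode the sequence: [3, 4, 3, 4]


Look up each index in the dictionary:
  3 -> 'foo'
  4 -> 'world'
  3 -> 'foo'
  4 -> 'world'

Decoded: "foo world foo world"


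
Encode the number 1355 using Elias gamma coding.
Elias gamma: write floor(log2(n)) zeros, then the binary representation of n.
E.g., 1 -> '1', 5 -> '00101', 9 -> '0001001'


num_bits = floor(log2(1355)) + 1 = 11
leading_zeros = num_bits - 1 = 10
binary(1355) = 10101001011

Elias gamma(1355) = '0000000000' + '10101001011' = 000000000010101001011 (21 bits)


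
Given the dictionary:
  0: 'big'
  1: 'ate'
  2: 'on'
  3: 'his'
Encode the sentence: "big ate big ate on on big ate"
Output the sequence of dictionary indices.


Look up each word in the dictionary:
  'big' -> 0
  'ate' -> 1
  'big' -> 0
  'ate' -> 1
  'on' -> 2
  'on' -> 2
  'big' -> 0
  'ate' -> 1

Encoded: [0, 1, 0, 1, 2, 2, 0, 1]


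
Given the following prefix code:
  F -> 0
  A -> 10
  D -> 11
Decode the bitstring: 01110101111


Decoding step by step:
Bits 0 -> F
Bits 11 -> D
Bits 10 -> A
Bits 10 -> A
Bits 11 -> D
Bits 11 -> D


Decoded message: FDAADD


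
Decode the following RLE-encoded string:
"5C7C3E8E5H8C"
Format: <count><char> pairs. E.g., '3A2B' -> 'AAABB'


Expanding each <count><char> pair:
  5C -> 'CCCCC'
  7C -> 'CCCCCCC'
  3E -> 'EEE'
  8E -> 'EEEEEEEE'
  5H -> 'HHHHH'
  8C -> 'CCCCCCCC'

Decoded = CCCCCCCCCCCCEEEEEEEEEEEHHHHHCCCCCCCC


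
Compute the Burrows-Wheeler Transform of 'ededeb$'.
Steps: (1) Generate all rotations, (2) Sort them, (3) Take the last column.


Rotations (sorted):
  0: $ededeb -> last char: b
  1: b$edede -> last char: e
  2: deb$ede -> last char: e
  3: dedeb$e -> last char: e
  4: eb$eded -> last char: d
  5: edeb$ed -> last char: d
  6: ededeb$ -> last char: $


BWT = beeedd$


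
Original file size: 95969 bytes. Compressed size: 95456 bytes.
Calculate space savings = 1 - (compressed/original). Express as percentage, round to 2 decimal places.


ratio = compressed/original = 95456/95969 = 0.994655
savings = 1 - ratio = 1 - 0.994655 = 0.005345
as a percentage: 0.005345 * 100 = 0.53%

Space savings = 1 - 95456/95969 = 0.53%


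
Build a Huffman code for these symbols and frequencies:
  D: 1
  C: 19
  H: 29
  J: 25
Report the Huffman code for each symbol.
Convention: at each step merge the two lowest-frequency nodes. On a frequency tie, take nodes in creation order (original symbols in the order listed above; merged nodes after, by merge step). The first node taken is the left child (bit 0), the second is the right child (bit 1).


Huffman tree construction:
Step 1: Merge D(1) + C(19) = 20
Step 2: Merge (D+C)(20) + J(25) = 45
Step 3: Merge H(29) + ((D+C)+J)(45) = 74
Read each symbol's code off the tree from the root (left child = 0, right child = 1).

Codes:
  D: 100 (length 3)
  C: 101 (length 3)
  H: 0 (length 1)
  J: 11 (length 2)
Average code length: 139/74 = 1.8784 bits/symbol


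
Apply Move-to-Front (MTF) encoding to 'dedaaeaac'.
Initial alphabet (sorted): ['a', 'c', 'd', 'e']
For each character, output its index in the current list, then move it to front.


MTF encoding:
'd': index 2 in ['a', 'c', 'd', 'e'] -> ['d', 'a', 'c', 'e']
'e': index 3 in ['d', 'a', 'c', 'e'] -> ['e', 'd', 'a', 'c']
'd': index 1 in ['e', 'd', 'a', 'c'] -> ['d', 'e', 'a', 'c']
'a': index 2 in ['d', 'e', 'a', 'c'] -> ['a', 'd', 'e', 'c']
'a': index 0 in ['a', 'd', 'e', 'c'] -> ['a', 'd', 'e', 'c']
'e': index 2 in ['a', 'd', 'e', 'c'] -> ['e', 'a', 'd', 'c']
'a': index 1 in ['e', 'a', 'd', 'c'] -> ['a', 'e', 'd', 'c']
'a': index 0 in ['a', 'e', 'd', 'c'] -> ['a', 'e', 'd', 'c']
'c': index 3 in ['a', 'e', 'd', 'c'] -> ['c', 'a', 'e', 'd']


Output: [2, 3, 1, 2, 0, 2, 1, 0, 3]


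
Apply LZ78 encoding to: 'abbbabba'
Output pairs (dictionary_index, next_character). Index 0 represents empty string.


LZ78 encoding steps:
Dictionary: {0: ''}
Step 1: w='' (idx 0), next='a' -> output (0, 'a'), add 'a' as idx 1
Step 2: w='' (idx 0), next='b' -> output (0, 'b'), add 'b' as idx 2
Step 3: w='b' (idx 2), next='b' -> output (2, 'b'), add 'bb' as idx 3
Step 4: w='a' (idx 1), next='b' -> output (1, 'b'), add 'ab' as idx 4
Step 5: w='b' (idx 2), next='a' -> output (2, 'a'), add 'ba' as idx 5


Encoded: [(0, 'a'), (0, 'b'), (2, 'b'), (1, 'b'), (2, 'a')]


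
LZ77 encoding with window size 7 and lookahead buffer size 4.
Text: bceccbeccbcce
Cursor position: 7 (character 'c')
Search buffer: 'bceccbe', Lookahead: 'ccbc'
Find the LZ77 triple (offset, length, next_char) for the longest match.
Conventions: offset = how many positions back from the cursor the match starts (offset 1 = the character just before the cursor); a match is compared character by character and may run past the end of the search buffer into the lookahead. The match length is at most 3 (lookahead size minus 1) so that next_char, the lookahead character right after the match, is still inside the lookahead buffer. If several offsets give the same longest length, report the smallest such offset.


Try each offset into the search buffer:
  offset=1 (pos 6, char 'e'): match length 0
  offset=2 (pos 5, char 'b'): match length 0
  offset=3 (pos 4, char 'c'): match length 1
  offset=4 (pos 3, char 'c'): match length 3
  offset=5 (pos 2, char 'e'): match length 0
  offset=6 (pos 1, char 'c'): match length 1
  offset=7 (pos 0, char 'b'): match length 0
Longest match has length 3 at offset 4.
next_char = character at position 7 + 3 = 10 -> 'c'

Best match: offset=4, length=3 (matching 'ccb' starting at position 3)
LZ77 triple: (4, 3, 'c')


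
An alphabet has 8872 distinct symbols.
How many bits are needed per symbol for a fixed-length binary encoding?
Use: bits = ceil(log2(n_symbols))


log2(8872) = 13.115
Bracket: 2^13 = 8192 < 8872 <= 2^14 = 16384
So ceil(log2(8872)) = 14

bits = ceil(log2(8872)) = ceil(13.115) = 14 bits


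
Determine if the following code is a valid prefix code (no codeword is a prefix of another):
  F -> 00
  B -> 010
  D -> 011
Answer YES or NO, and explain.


Checking each pair (does one codeword prefix another?):
  F='00' vs B='010': no prefix
  F='00' vs D='011': no prefix
  B='010' vs F='00': no prefix
  B='010' vs D='011': no prefix
  D='011' vs F='00': no prefix
  D='011' vs B='010': no prefix
No violation found over all pairs.

YES -- this is a valid prefix code. No codeword is a prefix of any other codeword.


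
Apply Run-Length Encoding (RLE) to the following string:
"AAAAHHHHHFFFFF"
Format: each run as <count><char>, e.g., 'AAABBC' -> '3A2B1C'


Scanning runs left to right:
  i=0: run of 'A' x 4 -> '4A'
  i=4: run of 'H' x 5 -> '5H'
  i=9: run of 'F' x 5 -> '5F'

RLE = 4A5H5F


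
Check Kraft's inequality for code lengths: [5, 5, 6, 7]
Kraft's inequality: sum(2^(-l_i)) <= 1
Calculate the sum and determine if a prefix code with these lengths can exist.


Sum = 2^(-5) + 2^(-5) + 2^(-6) + 2^(-7)
    = 0.03125 + 0.03125 + 0.015625 + 0.0078125
    = 11/128 = 0.0859375
Since 0.0859375 <= 1, Kraft's inequality IS satisfied.
A prefix code with these lengths CAN exist.

Kraft sum = 0.0859375. Satisfied.


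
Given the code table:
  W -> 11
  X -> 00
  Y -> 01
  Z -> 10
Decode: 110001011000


Decoding:
11 -> W
00 -> X
01 -> Y
01 -> Y
10 -> Z
00 -> X


Result: WXYYZX


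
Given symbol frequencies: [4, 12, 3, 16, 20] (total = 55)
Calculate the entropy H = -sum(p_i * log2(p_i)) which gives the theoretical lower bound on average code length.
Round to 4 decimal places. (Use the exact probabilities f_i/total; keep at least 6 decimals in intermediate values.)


Per-symbol terms -p_i * log2(p_i) with p_i = f_i/55:
  p = 4/55 = 0.072727: log2(p) = -3.781360, -p*log2(p) = 0.275008
  p = 12/55 = 0.218182: log2(p) = -2.196397, -p*log2(p) = 0.479214
  p = 3/55 = 0.054545: log2(p) = -4.196397, -p*log2(p) = 0.228894
  p = 16/55 = 0.290909: log2(p) = -1.781360, -p*log2(p) = 0.518214
  p = 20/55 = 0.363636: log2(p) = -1.459432, -p*log2(p) = 0.530702
H = 0.275008 + 0.479214 + 0.228894 + 0.518214 + 0.530702 = 2.032032

H = 2.032 bits/symbol


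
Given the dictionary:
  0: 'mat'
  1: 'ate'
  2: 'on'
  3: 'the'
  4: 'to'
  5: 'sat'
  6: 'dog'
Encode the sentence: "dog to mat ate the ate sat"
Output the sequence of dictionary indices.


Look up each word in the dictionary:
  'dog' -> 6
  'to' -> 4
  'mat' -> 0
  'ate' -> 1
  'the' -> 3
  'ate' -> 1
  'sat' -> 5

Encoded: [6, 4, 0, 1, 3, 1, 5]


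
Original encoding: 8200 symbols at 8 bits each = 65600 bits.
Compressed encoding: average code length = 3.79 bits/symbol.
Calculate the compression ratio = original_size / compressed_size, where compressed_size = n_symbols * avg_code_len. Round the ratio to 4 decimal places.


original_size = n_symbols * orig_bits = 8200 * 8 = 65600 bits
compressed_size = n_symbols * avg_code_len = 8200 * 3.79 = 31078.0 bits
ratio = original_size / compressed_size = 65600 / 31078.0 = 2.1108

Compression ratio = 2.1108


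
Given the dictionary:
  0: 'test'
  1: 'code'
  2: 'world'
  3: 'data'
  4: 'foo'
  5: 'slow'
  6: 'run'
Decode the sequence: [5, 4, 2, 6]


Look up each index in the dictionary:
  5 -> 'slow'
  4 -> 'foo'
  2 -> 'world'
  6 -> 'run'

Decoded: "slow foo world run"
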